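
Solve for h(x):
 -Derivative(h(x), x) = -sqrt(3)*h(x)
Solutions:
 h(x) = C1*exp(sqrt(3)*x)


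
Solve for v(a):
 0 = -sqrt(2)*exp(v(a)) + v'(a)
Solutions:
 v(a) = log(-1/(C1 + sqrt(2)*a))


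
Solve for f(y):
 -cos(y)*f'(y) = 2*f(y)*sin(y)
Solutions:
 f(y) = C1*cos(y)^2


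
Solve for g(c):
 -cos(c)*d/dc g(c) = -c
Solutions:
 g(c) = C1 + Integral(c/cos(c), c)


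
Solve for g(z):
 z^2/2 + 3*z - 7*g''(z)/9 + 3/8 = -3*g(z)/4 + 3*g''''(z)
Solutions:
 g(z) = C1*exp(-sqrt(6)*z*sqrt(-7 + sqrt(778))/18) + C2*exp(sqrt(6)*z*sqrt(-7 + sqrt(778))/18) + C3*sin(sqrt(6)*z*sqrt(7 + sqrt(778))/18) + C4*cos(sqrt(6)*z*sqrt(7 + sqrt(778))/18) - 2*z^2/3 - 4*z - 305/162


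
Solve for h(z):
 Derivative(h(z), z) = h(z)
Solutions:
 h(z) = C1*exp(z)


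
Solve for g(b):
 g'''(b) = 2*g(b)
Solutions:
 g(b) = C3*exp(2^(1/3)*b) + (C1*sin(2^(1/3)*sqrt(3)*b/2) + C2*cos(2^(1/3)*sqrt(3)*b/2))*exp(-2^(1/3)*b/2)


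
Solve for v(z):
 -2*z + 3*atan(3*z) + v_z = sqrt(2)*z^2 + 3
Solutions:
 v(z) = C1 + sqrt(2)*z^3/3 + z^2 - 3*z*atan(3*z) + 3*z + log(9*z^2 + 1)/2


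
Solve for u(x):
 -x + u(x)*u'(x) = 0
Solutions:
 u(x) = -sqrt(C1 + x^2)
 u(x) = sqrt(C1 + x^2)


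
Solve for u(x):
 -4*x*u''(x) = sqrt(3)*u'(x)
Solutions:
 u(x) = C1 + C2*x^(1 - sqrt(3)/4)


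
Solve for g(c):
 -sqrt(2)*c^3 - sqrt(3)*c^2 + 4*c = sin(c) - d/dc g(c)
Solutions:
 g(c) = C1 + sqrt(2)*c^4/4 + sqrt(3)*c^3/3 - 2*c^2 - cos(c)


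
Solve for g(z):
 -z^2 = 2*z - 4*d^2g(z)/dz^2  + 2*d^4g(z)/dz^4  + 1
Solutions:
 g(z) = C1 + C2*z + C3*exp(-sqrt(2)*z) + C4*exp(sqrt(2)*z) + z^4/48 + z^3/12 + z^2/4


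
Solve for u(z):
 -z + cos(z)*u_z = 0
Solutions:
 u(z) = C1 + Integral(z/cos(z), z)


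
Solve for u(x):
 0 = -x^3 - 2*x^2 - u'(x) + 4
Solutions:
 u(x) = C1 - x^4/4 - 2*x^3/3 + 4*x


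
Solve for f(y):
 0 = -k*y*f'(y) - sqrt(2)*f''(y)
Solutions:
 f(y) = Piecewise((-2^(3/4)*sqrt(pi)*C1*erf(2^(1/4)*sqrt(k)*y/2)/(2*sqrt(k)) - C2, (k > 0) | (k < 0)), (-C1*y - C2, True))


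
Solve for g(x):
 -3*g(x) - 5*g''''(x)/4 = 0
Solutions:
 g(x) = (C1*sin(3^(1/4)*5^(3/4)*x/5) + C2*cos(3^(1/4)*5^(3/4)*x/5))*exp(-3^(1/4)*5^(3/4)*x/5) + (C3*sin(3^(1/4)*5^(3/4)*x/5) + C4*cos(3^(1/4)*5^(3/4)*x/5))*exp(3^(1/4)*5^(3/4)*x/5)


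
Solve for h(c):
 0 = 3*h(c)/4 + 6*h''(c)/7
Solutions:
 h(c) = C1*sin(sqrt(14)*c/4) + C2*cos(sqrt(14)*c/4)


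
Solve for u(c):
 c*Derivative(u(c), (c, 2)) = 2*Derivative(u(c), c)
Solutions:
 u(c) = C1 + C2*c^3


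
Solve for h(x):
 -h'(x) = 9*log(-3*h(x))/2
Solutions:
 2*Integral(1/(log(-_y) + log(3)), (_y, h(x)))/9 = C1 - x


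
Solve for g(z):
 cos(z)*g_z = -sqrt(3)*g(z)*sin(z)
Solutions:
 g(z) = C1*cos(z)^(sqrt(3))


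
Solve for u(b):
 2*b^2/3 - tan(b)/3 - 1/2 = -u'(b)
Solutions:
 u(b) = C1 - 2*b^3/9 + b/2 - log(cos(b))/3


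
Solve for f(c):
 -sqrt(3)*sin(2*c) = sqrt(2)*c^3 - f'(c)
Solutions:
 f(c) = C1 + sqrt(2)*c^4/4 - sqrt(3)*cos(2*c)/2


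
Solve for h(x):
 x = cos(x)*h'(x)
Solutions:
 h(x) = C1 + Integral(x/cos(x), x)


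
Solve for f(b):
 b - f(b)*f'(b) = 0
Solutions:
 f(b) = -sqrt(C1 + b^2)
 f(b) = sqrt(C1 + b^2)


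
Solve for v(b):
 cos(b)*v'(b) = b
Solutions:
 v(b) = C1 + Integral(b/cos(b), b)


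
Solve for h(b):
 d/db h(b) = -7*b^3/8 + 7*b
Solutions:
 h(b) = C1 - 7*b^4/32 + 7*b^2/2


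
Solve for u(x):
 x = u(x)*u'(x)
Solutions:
 u(x) = -sqrt(C1 + x^2)
 u(x) = sqrt(C1 + x^2)


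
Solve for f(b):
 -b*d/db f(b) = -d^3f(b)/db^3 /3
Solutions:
 f(b) = C1 + Integral(C2*airyai(3^(1/3)*b) + C3*airybi(3^(1/3)*b), b)


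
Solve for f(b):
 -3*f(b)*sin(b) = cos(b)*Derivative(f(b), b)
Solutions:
 f(b) = C1*cos(b)^3


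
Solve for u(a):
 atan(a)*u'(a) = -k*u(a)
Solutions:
 u(a) = C1*exp(-k*Integral(1/atan(a), a))


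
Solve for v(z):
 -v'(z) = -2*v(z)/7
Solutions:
 v(z) = C1*exp(2*z/7)


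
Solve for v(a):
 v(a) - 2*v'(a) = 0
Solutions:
 v(a) = C1*exp(a/2)


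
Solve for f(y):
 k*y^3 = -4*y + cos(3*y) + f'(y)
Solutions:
 f(y) = C1 + k*y^4/4 + 2*y^2 - sin(3*y)/3


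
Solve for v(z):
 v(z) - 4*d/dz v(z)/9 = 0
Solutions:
 v(z) = C1*exp(9*z/4)


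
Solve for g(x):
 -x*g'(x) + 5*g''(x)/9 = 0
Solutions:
 g(x) = C1 + C2*erfi(3*sqrt(10)*x/10)


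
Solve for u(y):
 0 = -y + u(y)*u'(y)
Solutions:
 u(y) = -sqrt(C1 + y^2)
 u(y) = sqrt(C1 + y^2)


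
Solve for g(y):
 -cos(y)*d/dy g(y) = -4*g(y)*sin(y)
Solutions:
 g(y) = C1/cos(y)^4


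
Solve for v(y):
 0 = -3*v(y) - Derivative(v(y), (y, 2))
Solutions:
 v(y) = C1*sin(sqrt(3)*y) + C2*cos(sqrt(3)*y)


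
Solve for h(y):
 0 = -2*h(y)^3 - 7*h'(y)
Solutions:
 h(y) = -sqrt(14)*sqrt(-1/(C1 - 2*y))/2
 h(y) = sqrt(14)*sqrt(-1/(C1 - 2*y))/2


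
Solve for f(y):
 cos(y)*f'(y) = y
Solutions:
 f(y) = C1 + Integral(y/cos(y), y)


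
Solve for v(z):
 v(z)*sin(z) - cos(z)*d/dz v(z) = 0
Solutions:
 v(z) = C1/cos(z)


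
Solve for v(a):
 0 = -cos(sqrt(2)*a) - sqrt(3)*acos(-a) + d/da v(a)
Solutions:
 v(a) = C1 + sqrt(3)*(a*acos(-a) + sqrt(1 - a^2)) + sqrt(2)*sin(sqrt(2)*a)/2


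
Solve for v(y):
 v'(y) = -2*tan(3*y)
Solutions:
 v(y) = C1 + 2*log(cos(3*y))/3


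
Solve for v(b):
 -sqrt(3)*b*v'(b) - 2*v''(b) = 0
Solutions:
 v(b) = C1 + C2*erf(3^(1/4)*b/2)


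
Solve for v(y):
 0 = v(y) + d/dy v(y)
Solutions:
 v(y) = C1*exp(-y)


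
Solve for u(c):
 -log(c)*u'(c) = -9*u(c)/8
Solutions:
 u(c) = C1*exp(9*li(c)/8)


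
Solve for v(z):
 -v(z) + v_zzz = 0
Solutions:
 v(z) = C3*exp(z) + (C1*sin(sqrt(3)*z/2) + C2*cos(sqrt(3)*z/2))*exp(-z/2)


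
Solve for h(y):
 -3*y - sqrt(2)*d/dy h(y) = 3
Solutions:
 h(y) = C1 - 3*sqrt(2)*y^2/4 - 3*sqrt(2)*y/2


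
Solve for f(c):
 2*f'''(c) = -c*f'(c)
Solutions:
 f(c) = C1 + Integral(C2*airyai(-2^(2/3)*c/2) + C3*airybi(-2^(2/3)*c/2), c)


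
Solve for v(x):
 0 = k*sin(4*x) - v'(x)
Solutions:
 v(x) = C1 - k*cos(4*x)/4


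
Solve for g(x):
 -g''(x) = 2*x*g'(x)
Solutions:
 g(x) = C1 + C2*erf(x)


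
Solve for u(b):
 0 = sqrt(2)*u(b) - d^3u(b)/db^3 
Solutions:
 u(b) = C3*exp(2^(1/6)*b) + (C1*sin(2^(1/6)*sqrt(3)*b/2) + C2*cos(2^(1/6)*sqrt(3)*b/2))*exp(-2^(1/6)*b/2)


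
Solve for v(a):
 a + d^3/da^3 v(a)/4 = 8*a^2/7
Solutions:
 v(a) = C1 + C2*a + C3*a^2 + 8*a^5/105 - a^4/6


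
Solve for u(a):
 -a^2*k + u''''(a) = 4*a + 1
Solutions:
 u(a) = C1 + C2*a + C3*a^2 + C4*a^3 + a^6*k/360 + a^5/30 + a^4/24


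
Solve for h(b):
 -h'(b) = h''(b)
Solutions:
 h(b) = C1 + C2*exp(-b)


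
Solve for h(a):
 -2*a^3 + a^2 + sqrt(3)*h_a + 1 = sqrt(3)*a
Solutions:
 h(a) = C1 + sqrt(3)*a^4/6 - sqrt(3)*a^3/9 + a^2/2 - sqrt(3)*a/3


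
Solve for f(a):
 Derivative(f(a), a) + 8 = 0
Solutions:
 f(a) = C1 - 8*a


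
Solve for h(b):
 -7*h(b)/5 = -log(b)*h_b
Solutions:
 h(b) = C1*exp(7*li(b)/5)


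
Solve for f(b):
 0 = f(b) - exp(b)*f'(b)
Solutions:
 f(b) = C1*exp(-exp(-b))


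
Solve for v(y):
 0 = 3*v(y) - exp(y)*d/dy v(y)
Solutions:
 v(y) = C1*exp(-3*exp(-y))


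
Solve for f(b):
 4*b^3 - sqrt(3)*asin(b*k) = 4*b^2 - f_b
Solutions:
 f(b) = C1 - b^4 + 4*b^3/3 + sqrt(3)*Piecewise((b*asin(b*k) + sqrt(-b^2*k^2 + 1)/k, Ne(k, 0)), (0, True))


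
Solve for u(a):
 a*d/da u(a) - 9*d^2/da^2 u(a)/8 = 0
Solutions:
 u(a) = C1 + C2*erfi(2*a/3)


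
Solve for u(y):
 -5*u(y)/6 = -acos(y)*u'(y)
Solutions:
 u(y) = C1*exp(5*Integral(1/acos(y), y)/6)


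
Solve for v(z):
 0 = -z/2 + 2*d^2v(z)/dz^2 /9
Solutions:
 v(z) = C1 + C2*z + 3*z^3/8


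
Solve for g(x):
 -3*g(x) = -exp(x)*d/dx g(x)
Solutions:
 g(x) = C1*exp(-3*exp(-x))


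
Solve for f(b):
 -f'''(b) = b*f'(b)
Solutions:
 f(b) = C1 + Integral(C2*airyai(-b) + C3*airybi(-b), b)


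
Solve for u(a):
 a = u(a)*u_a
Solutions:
 u(a) = -sqrt(C1 + a^2)
 u(a) = sqrt(C1 + a^2)


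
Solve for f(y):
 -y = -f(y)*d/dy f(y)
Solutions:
 f(y) = -sqrt(C1 + y^2)
 f(y) = sqrt(C1 + y^2)


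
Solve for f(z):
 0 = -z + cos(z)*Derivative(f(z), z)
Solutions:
 f(z) = C1 + Integral(z/cos(z), z)


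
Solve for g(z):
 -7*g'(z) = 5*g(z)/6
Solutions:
 g(z) = C1*exp(-5*z/42)


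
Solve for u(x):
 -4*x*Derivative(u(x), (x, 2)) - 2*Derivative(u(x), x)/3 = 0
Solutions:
 u(x) = C1 + C2*x^(5/6)


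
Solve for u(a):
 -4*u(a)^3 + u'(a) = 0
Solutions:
 u(a) = -sqrt(2)*sqrt(-1/(C1 + 4*a))/2
 u(a) = sqrt(2)*sqrt(-1/(C1 + 4*a))/2


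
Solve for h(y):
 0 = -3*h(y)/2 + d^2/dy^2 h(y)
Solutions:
 h(y) = C1*exp(-sqrt(6)*y/2) + C2*exp(sqrt(6)*y/2)


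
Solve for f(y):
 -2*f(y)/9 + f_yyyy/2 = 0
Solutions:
 f(y) = C1*exp(-sqrt(6)*y/3) + C2*exp(sqrt(6)*y/3) + C3*sin(sqrt(6)*y/3) + C4*cos(sqrt(6)*y/3)


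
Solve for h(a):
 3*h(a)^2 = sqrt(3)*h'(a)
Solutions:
 h(a) = -1/(C1 + sqrt(3)*a)


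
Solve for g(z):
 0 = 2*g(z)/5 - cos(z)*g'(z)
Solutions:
 g(z) = C1*(sin(z) + 1)^(1/5)/(sin(z) - 1)^(1/5)


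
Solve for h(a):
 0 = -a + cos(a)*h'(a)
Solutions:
 h(a) = C1 + Integral(a/cos(a), a)


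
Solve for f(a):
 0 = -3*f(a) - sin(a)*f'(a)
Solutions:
 f(a) = C1*(cos(a) + 1)^(3/2)/(cos(a) - 1)^(3/2)


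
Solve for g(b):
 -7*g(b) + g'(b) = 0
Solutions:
 g(b) = C1*exp(7*b)


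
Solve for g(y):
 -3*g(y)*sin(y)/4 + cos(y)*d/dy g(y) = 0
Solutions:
 g(y) = C1/cos(y)^(3/4)


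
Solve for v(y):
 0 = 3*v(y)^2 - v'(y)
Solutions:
 v(y) = -1/(C1 + 3*y)


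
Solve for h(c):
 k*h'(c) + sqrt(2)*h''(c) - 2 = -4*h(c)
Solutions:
 h(c) = C1*exp(sqrt(2)*c*(-k + sqrt(k^2 - 16*sqrt(2)))/4) + C2*exp(-sqrt(2)*c*(k + sqrt(k^2 - 16*sqrt(2)))/4) + 1/2


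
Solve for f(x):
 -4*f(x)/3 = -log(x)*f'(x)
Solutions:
 f(x) = C1*exp(4*li(x)/3)


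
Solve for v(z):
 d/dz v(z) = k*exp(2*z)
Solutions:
 v(z) = C1 + k*exp(2*z)/2


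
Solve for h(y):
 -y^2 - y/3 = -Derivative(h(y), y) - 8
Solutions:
 h(y) = C1 + y^3/3 + y^2/6 - 8*y


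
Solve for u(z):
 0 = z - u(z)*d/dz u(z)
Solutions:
 u(z) = -sqrt(C1 + z^2)
 u(z) = sqrt(C1 + z^2)


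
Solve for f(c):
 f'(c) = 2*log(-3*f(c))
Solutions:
 -Integral(1/(log(-_y) + log(3)), (_y, f(c)))/2 = C1 - c


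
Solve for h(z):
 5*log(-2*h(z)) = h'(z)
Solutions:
 -Integral(1/(log(-_y) + log(2)), (_y, h(z)))/5 = C1 - z


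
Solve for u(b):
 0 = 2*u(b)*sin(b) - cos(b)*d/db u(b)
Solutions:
 u(b) = C1/cos(b)^2


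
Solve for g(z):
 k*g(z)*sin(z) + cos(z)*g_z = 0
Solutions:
 g(z) = C1*exp(k*log(cos(z)))


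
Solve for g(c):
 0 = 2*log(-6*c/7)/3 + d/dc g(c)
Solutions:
 g(c) = C1 - 2*c*log(-c)/3 + 2*c*(-log(6) + 1 + log(7))/3


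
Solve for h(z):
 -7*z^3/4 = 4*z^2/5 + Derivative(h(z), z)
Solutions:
 h(z) = C1 - 7*z^4/16 - 4*z^3/15


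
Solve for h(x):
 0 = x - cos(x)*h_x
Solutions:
 h(x) = C1 + Integral(x/cos(x), x)


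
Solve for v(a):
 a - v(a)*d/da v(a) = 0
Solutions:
 v(a) = -sqrt(C1 + a^2)
 v(a) = sqrt(C1 + a^2)


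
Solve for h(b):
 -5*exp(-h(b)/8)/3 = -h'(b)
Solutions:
 h(b) = 8*log(C1 + 5*b/24)


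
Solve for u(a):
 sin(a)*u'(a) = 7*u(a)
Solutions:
 u(a) = C1*sqrt(cos(a) - 1)*(cos(a)^3 - 3*cos(a)^2 + 3*cos(a) - 1)/(sqrt(cos(a) + 1)*(cos(a)^3 + 3*cos(a)^2 + 3*cos(a) + 1))


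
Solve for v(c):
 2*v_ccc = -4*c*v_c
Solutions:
 v(c) = C1 + Integral(C2*airyai(-2^(1/3)*c) + C3*airybi(-2^(1/3)*c), c)


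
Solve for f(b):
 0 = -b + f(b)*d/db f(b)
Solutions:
 f(b) = -sqrt(C1 + b^2)
 f(b) = sqrt(C1 + b^2)


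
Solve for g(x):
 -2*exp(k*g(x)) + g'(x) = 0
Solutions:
 g(x) = Piecewise((log(-1/(C1*k + 2*k*x))/k, Ne(k, 0)), (nan, True))
 g(x) = Piecewise((C1 + 2*x, Eq(k, 0)), (nan, True))


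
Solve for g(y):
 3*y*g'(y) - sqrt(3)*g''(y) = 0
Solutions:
 g(y) = C1 + C2*erfi(sqrt(2)*3^(1/4)*y/2)


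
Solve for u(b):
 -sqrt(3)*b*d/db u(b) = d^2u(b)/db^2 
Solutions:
 u(b) = C1 + C2*erf(sqrt(2)*3^(1/4)*b/2)


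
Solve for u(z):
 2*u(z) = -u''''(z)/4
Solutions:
 u(z) = (C1*sin(2^(1/4)*z) + C2*cos(2^(1/4)*z))*exp(-2^(1/4)*z) + (C3*sin(2^(1/4)*z) + C4*cos(2^(1/4)*z))*exp(2^(1/4)*z)


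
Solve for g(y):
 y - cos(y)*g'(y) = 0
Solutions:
 g(y) = C1 + Integral(y/cos(y), y)


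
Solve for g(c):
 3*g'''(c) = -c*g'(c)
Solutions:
 g(c) = C1 + Integral(C2*airyai(-3^(2/3)*c/3) + C3*airybi(-3^(2/3)*c/3), c)


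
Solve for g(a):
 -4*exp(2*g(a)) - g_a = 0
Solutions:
 g(a) = log(-sqrt(-1/(C1 - 4*a))) - log(2)/2
 g(a) = log(-1/(C1 - 4*a))/2 - log(2)/2


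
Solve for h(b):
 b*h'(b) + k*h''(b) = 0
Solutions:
 h(b) = C1 + C2*sqrt(k)*erf(sqrt(2)*b*sqrt(1/k)/2)


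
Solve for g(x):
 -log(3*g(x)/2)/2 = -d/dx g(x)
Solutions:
 2*Integral(1/(-log(_y) - log(3) + log(2)), (_y, g(x))) = C1 - x


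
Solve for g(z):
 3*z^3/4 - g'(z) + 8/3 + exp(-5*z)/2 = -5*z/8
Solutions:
 g(z) = C1 + 3*z^4/16 + 5*z^2/16 + 8*z/3 - exp(-5*z)/10


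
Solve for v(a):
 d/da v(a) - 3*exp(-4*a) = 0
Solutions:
 v(a) = C1 - 3*exp(-4*a)/4


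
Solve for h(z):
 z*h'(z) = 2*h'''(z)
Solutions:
 h(z) = C1 + Integral(C2*airyai(2^(2/3)*z/2) + C3*airybi(2^(2/3)*z/2), z)


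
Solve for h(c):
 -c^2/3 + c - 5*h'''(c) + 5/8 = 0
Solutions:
 h(c) = C1 + C2*c + C3*c^2 - c^5/900 + c^4/120 + c^3/48


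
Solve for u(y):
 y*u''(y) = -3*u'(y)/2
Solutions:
 u(y) = C1 + C2/sqrt(y)


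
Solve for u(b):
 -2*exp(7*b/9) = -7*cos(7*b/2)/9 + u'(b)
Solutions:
 u(b) = C1 - 18*exp(7*b/9)/7 + 2*sin(7*b/2)/9


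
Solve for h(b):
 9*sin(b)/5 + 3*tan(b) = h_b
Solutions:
 h(b) = C1 - 3*log(cos(b)) - 9*cos(b)/5


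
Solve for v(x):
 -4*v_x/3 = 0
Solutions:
 v(x) = C1


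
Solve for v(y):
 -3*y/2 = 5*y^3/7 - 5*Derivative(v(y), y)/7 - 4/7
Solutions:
 v(y) = C1 + y^4/4 + 21*y^2/20 - 4*y/5


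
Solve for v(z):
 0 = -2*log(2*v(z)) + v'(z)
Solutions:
 -Integral(1/(log(_y) + log(2)), (_y, v(z)))/2 = C1 - z


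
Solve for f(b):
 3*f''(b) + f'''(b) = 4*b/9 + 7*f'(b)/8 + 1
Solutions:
 f(b) = C1 + C2*exp(b*(-6 + 5*sqrt(2))/4) + C3*exp(-b*(6 + 5*sqrt(2))/4) - 16*b^2/63 - 424*b/147


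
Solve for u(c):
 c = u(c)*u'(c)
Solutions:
 u(c) = -sqrt(C1 + c^2)
 u(c) = sqrt(C1 + c^2)


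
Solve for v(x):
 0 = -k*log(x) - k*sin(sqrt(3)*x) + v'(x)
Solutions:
 v(x) = C1 + k*(x*log(x) - x - sqrt(3)*cos(sqrt(3)*x)/3)


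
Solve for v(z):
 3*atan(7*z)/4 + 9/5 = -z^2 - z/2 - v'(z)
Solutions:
 v(z) = C1 - z^3/3 - z^2/4 - 3*z*atan(7*z)/4 - 9*z/5 + 3*log(49*z^2 + 1)/56


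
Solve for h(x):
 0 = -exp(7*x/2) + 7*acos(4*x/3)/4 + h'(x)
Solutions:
 h(x) = C1 - 7*x*acos(4*x/3)/4 + 7*sqrt(9 - 16*x^2)/16 + 2*exp(7*x/2)/7


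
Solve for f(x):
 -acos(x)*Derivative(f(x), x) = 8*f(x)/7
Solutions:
 f(x) = C1*exp(-8*Integral(1/acos(x), x)/7)


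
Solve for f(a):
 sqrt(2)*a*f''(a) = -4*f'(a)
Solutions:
 f(a) = C1 + C2*a^(1 - 2*sqrt(2))


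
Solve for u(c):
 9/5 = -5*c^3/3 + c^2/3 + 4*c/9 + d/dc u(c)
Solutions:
 u(c) = C1 + 5*c^4/12 - c^3/9 - 2*c^2/9 + 9*c/5


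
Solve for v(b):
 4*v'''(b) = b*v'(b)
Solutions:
 v(b) = C1 + Integral(C2*airyai(2^(1/3)*b/2) + C3*airybi(2^(1/3)*b/2), b)


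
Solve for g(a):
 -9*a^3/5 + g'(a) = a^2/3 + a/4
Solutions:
 g(a) = C1 + 9*a^4/20 + a^3/9 + a^2/8


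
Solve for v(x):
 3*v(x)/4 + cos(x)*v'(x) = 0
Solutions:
 v(x) = C1*(sin(x) - 1)^(3/8)/(sin(x) + 1)^(3/8)


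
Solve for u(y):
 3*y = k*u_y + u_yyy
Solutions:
 u(y) = C1 + C2*exp(-y*sqrt(-k)) + C3*exp(y*sqrt(-k)) + 3*y^2/(2*k)


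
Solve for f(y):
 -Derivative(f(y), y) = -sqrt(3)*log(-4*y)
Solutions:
 f(y) = C1 + sqrt(3)*y*log(-y) + sqrt(3)*y*(-1 + 2*log(2))


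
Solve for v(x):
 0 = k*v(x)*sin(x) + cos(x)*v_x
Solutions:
 v(x) = C1*exp(k*log(cos(x)))


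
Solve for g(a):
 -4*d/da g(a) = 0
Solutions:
 g(a) = C1


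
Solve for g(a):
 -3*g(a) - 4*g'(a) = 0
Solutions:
 g(a) = C1*exp(-3*a/4)


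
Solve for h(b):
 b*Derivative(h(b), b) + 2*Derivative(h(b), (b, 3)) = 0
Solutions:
 h(b) = C1 + Integral(C2*airyai(-2^(2/3)*b/2) + C3*airybi(-2^(2/3)*b/2), b)


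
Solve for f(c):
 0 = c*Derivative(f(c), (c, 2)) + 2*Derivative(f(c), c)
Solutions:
 f(c) = C1 + C2/c


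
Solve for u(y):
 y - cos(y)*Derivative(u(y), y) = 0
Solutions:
 u(y) = C1 + Integral(y/cos(y), y)


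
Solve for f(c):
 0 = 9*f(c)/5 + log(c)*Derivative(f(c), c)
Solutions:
 f(c) = C1*exp(-9*li(c)/5)


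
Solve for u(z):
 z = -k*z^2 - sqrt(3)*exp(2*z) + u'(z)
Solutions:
 u(z) = C1 + k*z^3/3 + z^2/2 + sqrt(3)*exp(2*z)/2


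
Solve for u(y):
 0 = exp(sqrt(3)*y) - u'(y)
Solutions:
 u(y) = C1 + sqrt(3)*exp(sqrt(3)*y)/3


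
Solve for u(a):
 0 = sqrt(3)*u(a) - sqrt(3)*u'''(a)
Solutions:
 u(a) = C3*exp(a) + (C1*sin(sqrt(3)*a/2) + C2*cos(sqrt(3)*a/2))*exp(-a/2)


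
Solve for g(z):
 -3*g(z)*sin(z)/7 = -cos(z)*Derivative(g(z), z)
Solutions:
 g(z) = C1/cos(z)^(3/7)


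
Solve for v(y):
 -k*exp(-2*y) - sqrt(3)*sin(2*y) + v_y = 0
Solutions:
 v(y) = C1 - k*exp(-2*y)/2 - sqrt(3)*cos(2*y)/2


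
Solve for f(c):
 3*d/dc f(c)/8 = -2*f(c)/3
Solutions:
 f(c) = C1*exp(-16*c/9)


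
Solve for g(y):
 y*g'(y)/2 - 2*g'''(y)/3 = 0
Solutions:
 g(y) = C1 + Integral(C2*airyai(6^(1/3)*y/2) + C3*airybi(6^(1/3)*y/2), y)


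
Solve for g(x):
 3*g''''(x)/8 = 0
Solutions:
 g(x) = C1 + C2*x + C3*x^2 + C4*x^3


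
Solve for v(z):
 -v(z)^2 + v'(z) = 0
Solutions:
 v(z) = -1/(C1 + z)


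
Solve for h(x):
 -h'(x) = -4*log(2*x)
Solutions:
 h(x) = C1 + 4*x*log(x) - 4*x + x*log(16)


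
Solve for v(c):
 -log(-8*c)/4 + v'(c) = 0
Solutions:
 v(c) = C1 + c*log(-c)/4 + c*(-1 + 3*log(2))/4


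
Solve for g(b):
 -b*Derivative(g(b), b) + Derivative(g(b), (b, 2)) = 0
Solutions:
 g(b) = C1 + C2*erfi(sqrt(2)*b/2)


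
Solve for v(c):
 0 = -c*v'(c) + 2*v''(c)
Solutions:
 v(c) = C1 + C2*erfi(c/2)


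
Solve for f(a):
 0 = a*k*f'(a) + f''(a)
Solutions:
 f(a) = Piecewise((-sqrt(2)*sqrt(pi)*C1*erf(sqrt(2)*a*sqrt(k)/2)/(2*sqrt(k)) - C2, (k > 0) | (k < 0)), (-C1*a - C2, True))


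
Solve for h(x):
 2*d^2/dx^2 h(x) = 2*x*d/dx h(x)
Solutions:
 h(x) = C1 + C2*erfi(sqrt(2)*x/2)


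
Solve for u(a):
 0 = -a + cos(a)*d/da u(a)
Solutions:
 u(a) = C1 + Integral(a/cos(a), a)


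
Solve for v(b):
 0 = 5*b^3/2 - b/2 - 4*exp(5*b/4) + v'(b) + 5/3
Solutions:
 v(b) = C1 - 5*b^4/8 + b^2/4 - 5*b/3 + 16*exp(5*b/4)/5


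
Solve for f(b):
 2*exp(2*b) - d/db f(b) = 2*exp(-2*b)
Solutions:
 f(b) = C1 + 2*cosh(2*b)


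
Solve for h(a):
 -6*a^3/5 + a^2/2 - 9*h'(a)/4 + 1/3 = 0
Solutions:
 h(a) = C1 - 2*a^4/15 + 2*a^3/27 + 4*a/27


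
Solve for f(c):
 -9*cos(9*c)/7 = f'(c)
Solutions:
 f(c) = C1 - sin(9*c)/7


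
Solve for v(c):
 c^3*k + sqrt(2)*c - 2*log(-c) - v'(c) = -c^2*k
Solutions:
 v(c) = C1 + c^4*k/4 + c^3*k/3 + sqrt(2)*c^2/2 - 2*c*log(-c) + 2*c


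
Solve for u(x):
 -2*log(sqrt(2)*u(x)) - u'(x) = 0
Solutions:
 Integral(1/(2*log(_y) + log(2)), (_y, u(x))) = C1 - x


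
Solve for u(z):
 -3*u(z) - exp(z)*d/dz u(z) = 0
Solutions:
 u(z) = C1*exp(3*exp(-z))


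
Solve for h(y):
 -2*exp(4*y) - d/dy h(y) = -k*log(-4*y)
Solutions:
 h(y) = C1 + k*y*log(-y) + k*y*(-1 + 2*log(2)) - exp(4*y)/2


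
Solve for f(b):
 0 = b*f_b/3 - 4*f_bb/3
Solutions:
 f(b) = C1 + C2*erfi(sqrt(2)*b/4)


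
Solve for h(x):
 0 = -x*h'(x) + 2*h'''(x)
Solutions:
 h(x) = C1 + Integral(C2*airyai(2^(2/3)*x/2) + C3*airybi(2^(2/3)*x/2), x)


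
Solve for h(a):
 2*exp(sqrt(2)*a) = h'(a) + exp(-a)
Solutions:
 h(a) = C1 + sqrt(2)*exp(sqrt(2)*a) + exp(-a)


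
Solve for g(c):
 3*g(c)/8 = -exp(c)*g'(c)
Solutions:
 g(c) = C1*exp(3*exp(-c)/8)


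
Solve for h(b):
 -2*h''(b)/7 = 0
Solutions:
 h(b) = C1 + C2*b


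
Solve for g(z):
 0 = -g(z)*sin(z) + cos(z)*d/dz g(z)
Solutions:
 g(z) = C1/cos(z)


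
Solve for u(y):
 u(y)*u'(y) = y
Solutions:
 u(y) = -sqrt(C1 + y^2)
 u(y) = sqrt(C1 + y^2)


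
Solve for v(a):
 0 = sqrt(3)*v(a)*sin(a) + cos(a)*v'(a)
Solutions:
 v(a) = C1*cos(a)^(sqrt(3))


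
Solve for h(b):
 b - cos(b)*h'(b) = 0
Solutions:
 h(b) = C1 + Integral(b/cos(b), b)


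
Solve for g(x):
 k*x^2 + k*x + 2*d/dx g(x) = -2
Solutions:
 g(x) = C1 - k*x^3/6 - k*x^2/4 - x


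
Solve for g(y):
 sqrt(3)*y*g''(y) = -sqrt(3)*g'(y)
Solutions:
 g(y) = C1 + C2*log(y)


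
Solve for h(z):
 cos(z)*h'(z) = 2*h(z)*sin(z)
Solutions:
 h(z) = C1/cos(z)^2


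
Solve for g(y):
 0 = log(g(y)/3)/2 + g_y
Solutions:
 -2*Integral(1/(-log(_y) + log(3)), (_y, g(y))) = C1 - y


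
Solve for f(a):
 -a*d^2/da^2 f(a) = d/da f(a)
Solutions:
 f(a) = C1 + C2*log(a)


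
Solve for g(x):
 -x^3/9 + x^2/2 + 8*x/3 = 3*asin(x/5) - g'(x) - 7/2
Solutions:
 g(x) = C1 + x^4/36 - x^3/6 - 4*x^2/3 + 3*x*asin(x/5) - 7*x/2 + 3*sqrt(25 - x^2)


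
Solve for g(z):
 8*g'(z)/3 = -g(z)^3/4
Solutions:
 g(z) = -4*sqrt(-1/(C1 - 3*z))
 g(z) = 4*sqrt(-1/(C1 - 3*z))


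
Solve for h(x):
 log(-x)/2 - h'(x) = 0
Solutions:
 h(x) = C1 + x*log(-x)/2 - x/2


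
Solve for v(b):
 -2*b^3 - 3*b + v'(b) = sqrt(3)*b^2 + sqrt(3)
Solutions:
 v(b) = C1 + b^4/2 + sqrt(3)*b^3/3 + 3*b^2/2 + sqrt(3)*b


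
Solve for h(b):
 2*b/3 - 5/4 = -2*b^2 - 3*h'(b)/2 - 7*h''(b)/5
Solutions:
 h(b) = C1 + C2*exp(-15*b/14) - 4*b^3/9 + 46*b^2/45 - 1451*b/1350


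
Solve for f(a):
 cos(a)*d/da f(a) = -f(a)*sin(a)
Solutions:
 f(a) = C1*cos(a)


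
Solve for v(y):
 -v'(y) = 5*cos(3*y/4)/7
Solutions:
 v(y) = C1 - 20*sin(3*y/4)/21


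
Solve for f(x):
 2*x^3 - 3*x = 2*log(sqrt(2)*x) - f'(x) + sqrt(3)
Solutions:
 f(x) = C1 - x^4/2 + 3*x^2/2 + 2*x*log(x) - 2*x + x*log(2) + sqrt(3)*x


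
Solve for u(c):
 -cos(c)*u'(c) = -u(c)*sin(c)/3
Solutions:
 u(c) = C1/cos(c)^(1/3)


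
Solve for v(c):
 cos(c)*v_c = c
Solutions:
 v(c) = C1 + Integral(c/cos(c), c)


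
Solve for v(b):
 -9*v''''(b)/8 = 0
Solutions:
 v(b) = C1 + C2*b + C3*b^2 + C4*b^3


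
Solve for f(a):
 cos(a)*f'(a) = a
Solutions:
 f(a) = C1 + Integral(a/cos(a), a)


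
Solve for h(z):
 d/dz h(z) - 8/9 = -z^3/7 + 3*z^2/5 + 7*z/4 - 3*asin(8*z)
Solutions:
 h(z) = C1 - z^4/28 + z^3/5 + 7*z^2/8 - 3*z*asin(8*z) + 8*z/9 - 3*sqrt(1 - 64*z^2)/8


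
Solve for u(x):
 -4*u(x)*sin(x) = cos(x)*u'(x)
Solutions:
 u(x) = C1*cos(x)^4


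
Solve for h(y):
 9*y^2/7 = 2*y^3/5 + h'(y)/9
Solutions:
 h(y) = C1 - 9*y^4/10 + 27*y^3/7


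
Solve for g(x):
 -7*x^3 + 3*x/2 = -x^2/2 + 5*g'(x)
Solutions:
 g(x) = C1 - 7*x^4/20 + x^3/30 + 3*x^2/20


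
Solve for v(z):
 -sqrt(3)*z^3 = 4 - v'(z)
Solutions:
 v(z) = C1 + sqrt(3)*z^4/4 + 4*z


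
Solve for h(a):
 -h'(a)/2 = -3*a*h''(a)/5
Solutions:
 h(a) = C1 + C2*a^(11/6)


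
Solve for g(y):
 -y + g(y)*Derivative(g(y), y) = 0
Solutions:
 g(y) = -sqrt(C1 + y^2)
 g(y) = sqrt(C1 + y^2)


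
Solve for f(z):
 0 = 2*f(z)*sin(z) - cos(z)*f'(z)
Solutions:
 f(z) = C1/cos(z)^2


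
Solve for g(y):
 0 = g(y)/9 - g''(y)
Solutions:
 g(y) = C1*exp(-y/3) + C2*exp(y/3)


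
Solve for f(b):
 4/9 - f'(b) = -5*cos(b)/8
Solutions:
 f(b) = C1 + 4*b/9 + 5*sin(b)/8


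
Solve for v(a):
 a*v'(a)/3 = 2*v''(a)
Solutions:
 v(a) = C1 + C2*erfi(sqrt(3)*a/6)


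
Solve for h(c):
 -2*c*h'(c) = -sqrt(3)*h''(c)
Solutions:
 h(c) = C1 + C2*erfi(3^(3/4)*c/3)


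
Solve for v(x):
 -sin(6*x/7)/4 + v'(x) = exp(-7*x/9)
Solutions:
 v(x) = C1 - 7*cos(6*x/7)/24 - 9*exp(-7*x/9)/7


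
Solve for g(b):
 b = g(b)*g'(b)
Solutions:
 g(b) = -sqrt(C1 + b^2)
 g(b) = sqrt(C1 + b^2)


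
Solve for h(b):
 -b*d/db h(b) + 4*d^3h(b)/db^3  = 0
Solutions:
 h(b) = C1 + Integral(C2*airyai(2^(1/3)*b/2) + C3*airybi(2^(1/3)*b/2), b)


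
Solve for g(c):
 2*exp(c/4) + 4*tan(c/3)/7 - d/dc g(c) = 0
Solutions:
 g(c) = C1 + 8*exp(c/4) - 12*log(cos(c/3))/7


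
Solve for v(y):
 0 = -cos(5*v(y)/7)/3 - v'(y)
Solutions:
 y/3 - 7*log(sin(5*v(y)/7) - 1)/10 + 7*log(sin(5*v(y)/7) + 1)/10 = C1


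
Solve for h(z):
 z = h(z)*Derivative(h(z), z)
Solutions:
 h(z) = -sqrt(C1 + z^2)
 h(z) = sqrt(C1 + z^2)


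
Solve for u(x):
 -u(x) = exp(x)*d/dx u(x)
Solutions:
 u(x) = C1*exp(exp(-x))


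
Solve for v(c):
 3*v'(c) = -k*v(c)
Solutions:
 v(c) = C1*exp(-c*k/3)


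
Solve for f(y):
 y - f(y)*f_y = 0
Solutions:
 f(y) = -sqrt(C1 + y^2)
 f(y) = sqrt(C1 + y^2)


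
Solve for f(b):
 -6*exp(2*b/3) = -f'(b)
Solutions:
 f(b) = C1 + 9*exp(2*b/3)


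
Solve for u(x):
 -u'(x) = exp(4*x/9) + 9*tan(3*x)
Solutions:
 u(x) = C1 - 9*exp(4*x/9)/4 + 3*log(cos(3*x))


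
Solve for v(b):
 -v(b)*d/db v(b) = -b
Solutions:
 v(b) = -sqrt(C1 + b^2)
 v(b) = sqrt(C1 + b^2)


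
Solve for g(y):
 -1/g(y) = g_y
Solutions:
 g(y) = -sqrt(C1 - 2*y)
 g(y) = sqrt(C1 - 2*y)


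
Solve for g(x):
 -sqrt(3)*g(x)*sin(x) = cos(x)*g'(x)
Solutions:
 g(x) = C1*cos(x)^(sqrt(3))


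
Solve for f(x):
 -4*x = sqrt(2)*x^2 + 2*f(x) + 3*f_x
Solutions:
 f(x) = C1*exp(-2*x/3) - sqrt(2)*x^2/2 - 2*x + 3*sqrt(2)*x/2 - 9*sqrt(2)/4 + 3


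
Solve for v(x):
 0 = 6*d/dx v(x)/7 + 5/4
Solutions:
 v(x) = C1 - 35*x/24


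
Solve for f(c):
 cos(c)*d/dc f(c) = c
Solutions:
 f(c) = C1 + Integral(c/cos(c), c)


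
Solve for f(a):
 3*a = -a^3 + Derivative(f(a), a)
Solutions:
 f(a) = C1 + a^4/4 + 3*a^2/2


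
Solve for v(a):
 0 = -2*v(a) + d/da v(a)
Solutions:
 v(a) = C1*exp(2*a)


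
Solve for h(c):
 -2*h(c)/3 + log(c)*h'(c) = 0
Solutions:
 h(c) = C1*exp(2*li(c)/3)


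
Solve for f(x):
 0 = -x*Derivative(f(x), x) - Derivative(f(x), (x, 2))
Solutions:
 f(x) = C1 + C2*erf(sqrt(2)*x/2)


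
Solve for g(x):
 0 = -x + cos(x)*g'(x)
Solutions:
 g(x) = C1 + Integral(x/cos(x), x)


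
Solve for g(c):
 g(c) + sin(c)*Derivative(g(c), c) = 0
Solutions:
 g(c) = C1*sqrt(cos(c) + 1)/sqrt(cos(c) - 1)


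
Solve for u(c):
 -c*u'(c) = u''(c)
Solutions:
 u(c) = C1 + C2*erf(sqrt(2)*c/2)


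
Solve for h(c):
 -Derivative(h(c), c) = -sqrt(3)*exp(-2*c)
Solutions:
 h(c) = C1 - sqrt(3)*exp(-2*c)/2


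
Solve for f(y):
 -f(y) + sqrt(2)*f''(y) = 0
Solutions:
 f(y) = C1*exp(-2^(3/4)*y/2) + C2*exp(2^(3/4)*y/2)


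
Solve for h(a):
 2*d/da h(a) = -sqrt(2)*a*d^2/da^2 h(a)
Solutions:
 h(a) = C1 + C2*a^(1 - sqrt(2))


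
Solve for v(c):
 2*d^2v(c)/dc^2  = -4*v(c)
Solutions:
 v(c) = C1*sin(sqrt(2)*c) + C2*cos(sqrt(2)*c)


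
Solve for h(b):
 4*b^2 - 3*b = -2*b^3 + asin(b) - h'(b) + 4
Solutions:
 h(b) = C1 - b^4/2 - 4*b^3/3 + 3*b^2/2 + b*asin(b) + 4*b + sqrt(1 - b^2)


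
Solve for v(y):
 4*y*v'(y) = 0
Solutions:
 v(y) = C1


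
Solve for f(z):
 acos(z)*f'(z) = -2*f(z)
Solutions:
 f(z) = C1*exp(-2*Integral(1/acos(z), z))


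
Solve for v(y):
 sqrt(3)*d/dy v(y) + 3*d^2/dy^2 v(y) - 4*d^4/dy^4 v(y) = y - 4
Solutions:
 v(y) = C1 + C2*exp(-3^(1/6)*y*(3/(sqrt(6) + 3)^(1/3) + 3^(2/3)*(sqrt(6) + 3)^(1/3))/12)*sin(3^(1/3)*y*(-(sqrt(6) + 3)^(1/3) + 3^(1/3)/(sqrt(6) + 3)^(1/3))/4) + C3*exp(-3^(1/6)*y*(3/(sqrt(6) + 3)^(1/3) + 3^(2/3)*(sqrt(6) + 3)^(1/3))/12)*cos(3^(1/3)*y*(-(sqrt(6) + 3)^(1/3) + 3^(1/3)/(sqrt(6) + 3)^(1/3))/4) + C4*exp(3^(1/6)*y*(3/(sqrt(6) + 3)^(1/3) + 3^(2/3)*(sqrt(6) + 3)^(1/3))/6) + sqrt(3)*y^2/6 - 4*sqrt(3)*y/3 - y


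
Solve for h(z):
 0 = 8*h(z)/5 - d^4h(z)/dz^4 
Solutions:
 h(z) = C1*exp(-10^(3/4)*z/5) + C2*exp(10^(3/4)*z/5) + C3*sin(10^(3/4)*z/5) + C4*cos(10^(3/4)*z/5)


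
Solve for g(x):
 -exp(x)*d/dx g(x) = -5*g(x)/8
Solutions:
 g(x) = C1*exp(-5*exp(-x)/8)


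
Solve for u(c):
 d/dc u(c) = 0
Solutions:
 u(c) = C1


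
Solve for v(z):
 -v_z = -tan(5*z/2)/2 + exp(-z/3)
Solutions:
 v(z) = C1 + log(tan(5*z/2)^2 + 1)/10 + 3*exp(-z/3)


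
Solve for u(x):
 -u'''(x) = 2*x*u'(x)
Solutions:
 u(x) = C1 + Integral(C2*airyai(-2^(1/3)*x) + C3*airybi(-2^(1/3)*x), x)


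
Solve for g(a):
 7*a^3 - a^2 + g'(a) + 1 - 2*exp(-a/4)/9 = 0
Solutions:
 g(a) = C1 - 7*a^4/4 + a^3/3 - a - 8*exp(-a/4)/9


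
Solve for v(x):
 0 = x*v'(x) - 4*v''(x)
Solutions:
 v(x) = C1 + C2*erfi(sqrt(2)*x/4)


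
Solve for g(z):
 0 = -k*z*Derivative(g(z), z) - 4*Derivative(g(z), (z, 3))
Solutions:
 g(z) = C1 + Integral(C2*airyai(2^(1/3)*z*(-k)^(1/3)/2) + C3*airybi(2^(1/3)*z*(-k)^(1/3)/2), z)


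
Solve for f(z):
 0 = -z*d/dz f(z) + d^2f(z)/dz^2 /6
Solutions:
 f(z) = C1 + C2*erfi(sqrt(3)*z)


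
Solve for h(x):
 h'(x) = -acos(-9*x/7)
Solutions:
 h(x) = C1 - x*acos(-9*x/7) - sqrt(49 - 81*x^2)/9


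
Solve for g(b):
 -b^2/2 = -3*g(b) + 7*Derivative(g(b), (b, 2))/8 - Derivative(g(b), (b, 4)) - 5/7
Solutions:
 g(b) = b^2/6 + (C1*sin(3^(1/4)*b*sin(atan(sqrt(719)/7)/2)) + C2*cos(3^(1/4)*b*sin(atan(sqrt(719)/7)/2)))*exp(-3^(1/4)*b*cos(atan(sqrt(719)/7)/2)) + (C3*sin(3^(1/4)*b*sin(atan(sqrt(719)/7)/2)) + C4*cos(3^(1/4)*b*sin(atan(sqrt(719)/7)/2)))*exp(3^(1/4)*b*cos(atan(sqrt(719)/7)/2)) - 71/504


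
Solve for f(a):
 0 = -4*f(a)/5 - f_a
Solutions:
 f(a) = C1*exp(-4*a/5)


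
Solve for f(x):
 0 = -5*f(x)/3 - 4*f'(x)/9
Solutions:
 f(x) = C1*exp(-15*x/4)


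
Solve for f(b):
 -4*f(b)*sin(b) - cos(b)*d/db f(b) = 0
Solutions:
 f(b) = C1*cos(b)^4


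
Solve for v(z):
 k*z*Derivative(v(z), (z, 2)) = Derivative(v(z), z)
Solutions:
 v(z) = C1 + z^(((re(k) + 1)*re(k) + im(k)^2)/(re(k)^2 + im(k)^2))*(C2*sin(log(z)*Abs(im(k))/(re(k)^2 + im(k)^2)) + C3*cos(log(z)*im(k)/(re(k)^2 + im(k)^2)))


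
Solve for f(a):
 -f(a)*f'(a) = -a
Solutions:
 f(a) = -sqrt(C1 + a^2)
 f(a) = sqrt(C1 + a^2)


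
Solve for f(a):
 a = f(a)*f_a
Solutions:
 f(a) = -sqrt(C1 + a^2)
 f(a) = sqrt(C1 + a^2)


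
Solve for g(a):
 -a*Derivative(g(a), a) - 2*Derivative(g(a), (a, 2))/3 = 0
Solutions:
 g(a) = C1 + C2*erf(sqrt(3)*a/2)


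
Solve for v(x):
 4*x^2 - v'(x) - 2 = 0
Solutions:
 v(x) = C1 + 4*x^3/3 - 2*x


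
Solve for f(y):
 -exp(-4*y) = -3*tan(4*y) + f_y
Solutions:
 f(y) = C1 + 3*log(tan(4*y)^2 + 1)/8 + exp(-4*y)/4


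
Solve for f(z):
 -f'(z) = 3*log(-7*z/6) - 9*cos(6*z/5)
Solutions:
 f(z) = C1 - 3*z*log(-z) - 3*z*log(7) + 3*z + 3*z*log(6) + 15*sin(6*z/5)/2


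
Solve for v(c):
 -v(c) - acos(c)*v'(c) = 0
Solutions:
 v(c) = C1*exp(-Integral(1/acos(c), c))


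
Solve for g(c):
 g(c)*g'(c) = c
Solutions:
 g(c) = -sqrt(C1 + c^2)
 g(c) = sqrt(C1 + c^2)


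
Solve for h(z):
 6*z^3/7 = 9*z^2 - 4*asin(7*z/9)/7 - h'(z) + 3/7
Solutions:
 h(z) = C1 - 3*z^4/14 + 3*z^3 - 4*z*asin(7*z/9)/7 + 3*z/7 - 4*sqrt(81 - 49*z^2)/49


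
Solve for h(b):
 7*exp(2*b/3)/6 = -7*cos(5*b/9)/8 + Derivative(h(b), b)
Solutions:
 h(b) = C1 + 7*exp(2*b/3)/4 + 63*sin(5*b/9)/40


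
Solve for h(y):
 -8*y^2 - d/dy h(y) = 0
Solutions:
 h(y) = C1 - 8*y^3/3


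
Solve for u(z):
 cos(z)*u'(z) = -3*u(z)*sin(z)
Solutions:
 u(z) = C1*cos(z)^3


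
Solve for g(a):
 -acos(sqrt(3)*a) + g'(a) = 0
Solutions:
 g(a) = C1 + a*acos(sqrt(3)*a) - sqrt(3)*sqrt(1 - 3*a^2)/3


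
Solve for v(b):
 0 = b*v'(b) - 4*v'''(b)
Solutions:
 v(b) = C1 + Integral(C2*airyai(2^(1/3)*b/2) + C3*airybi(2^(1/3)*b/2), b)


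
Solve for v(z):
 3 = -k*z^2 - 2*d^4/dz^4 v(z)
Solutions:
 v(z) = C1 + C2*z + C3*z^2 + C4*z^3 - k*z^6/720 - z^4/16


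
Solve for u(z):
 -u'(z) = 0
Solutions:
 u(z) = C1


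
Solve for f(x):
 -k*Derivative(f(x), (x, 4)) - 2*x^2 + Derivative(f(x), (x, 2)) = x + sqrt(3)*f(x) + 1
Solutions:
 f(x) = C1*exp(-sqrt(2)*x*sqrt((1 - sqrt(-4*sqrt(3)*k + 1))/k)/2) + C2*exp(sqrt(2)*x*sqrt((1 - sqrt(-4*sqrt(3)*k + 1))/k)/2) + C3*exp(-sqrt(2)*x*sqrt((sqrt(-4*sqrt(3)*k + 1) + 1)/k)/2) + C4*exp(sqrt(2)*x*sqrt((sqrt(-4*sqrt(3)*k + 1) + 1)/k)/2) - 2*sqrt(3)*x^2/3 - sqrt(3)*x/3 - 4/3 - sqrt(3)/3


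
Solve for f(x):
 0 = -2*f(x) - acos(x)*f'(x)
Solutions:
 f(x) = C1*exp(-2*Integral(1/acos(x), x))


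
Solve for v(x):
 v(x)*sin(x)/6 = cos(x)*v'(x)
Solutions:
 v(x) = C1/cos(x)^(1/6)


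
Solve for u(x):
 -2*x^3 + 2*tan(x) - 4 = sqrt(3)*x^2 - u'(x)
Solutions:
 u(x) = C1 + x^4/2 + sqrt(3)*x^3/3 + 4*x + 2*log(cos(x))


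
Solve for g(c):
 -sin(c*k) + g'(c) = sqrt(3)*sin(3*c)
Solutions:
 g(c) = C1 - sqrt(3)*cos(3*c)/3 - cos(c*k)/k


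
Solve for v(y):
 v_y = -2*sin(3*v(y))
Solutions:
 v(y) = -acos((-C1 - exp(12*y))/(C1 - exp(12*y)))/3 + 2*pi/3
 v(y) = acos((-C1 - exp(12*y))/(C1 - exp(12*y)))/3


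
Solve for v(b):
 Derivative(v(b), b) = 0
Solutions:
 v(b) = C1


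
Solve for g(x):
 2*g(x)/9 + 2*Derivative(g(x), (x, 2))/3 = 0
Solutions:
 g(x) = C1*sin(sqrt(3)*x/3) + C2*cos(sqrt(3)*x/3)


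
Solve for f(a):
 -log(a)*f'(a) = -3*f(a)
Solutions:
 f(a) = C1*exp(3*li(a))


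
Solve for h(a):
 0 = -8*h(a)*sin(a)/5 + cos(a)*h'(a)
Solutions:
 h(a) = C1/cos(a)^(8/5)


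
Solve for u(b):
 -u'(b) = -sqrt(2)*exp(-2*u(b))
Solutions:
 u(b) = log(-sqrt(C1 + 2*sqrt(2)*b))
 u(b) = log(C1 + 2*sqrt(2)*b)/2


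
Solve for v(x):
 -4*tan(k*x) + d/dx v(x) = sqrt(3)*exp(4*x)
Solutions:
 v(x) = C1 + 4*Piecewise((-log(cos(k*x))/k, Ne(k, 0)), (0, True)) + sqrt(3)*exp(4*x)/4


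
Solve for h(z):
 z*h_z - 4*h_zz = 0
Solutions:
 h(z) = C1 + C2*erfi(sqrt(2)*z/4)


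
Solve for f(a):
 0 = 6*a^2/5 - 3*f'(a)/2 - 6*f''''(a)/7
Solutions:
 f(a) = C1 + C4*exp(-14^(1/3)*a/2) + 4*a^3/15 + (C2*sin(14^(1/3)*sqrt(3)*a/4) + C3*cos(14^(1/3)*sqrt(3)*a/4))*exp(14^(1/3)*a/4)


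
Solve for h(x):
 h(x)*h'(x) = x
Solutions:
 h(x) = -sqrt(C1 + x^2)
 h(x) = sqrt(C1 + x^2)


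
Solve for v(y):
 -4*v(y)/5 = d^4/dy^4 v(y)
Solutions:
 v(y) = (C1*sin(5^(3/4)*y/5) + C2*cos(5^(3/4)*y/5))*exp(-5^(3/4)*y/5) + (C3*sin(5^(3/4)*y/5) + C4*cos(5^(3/4)*y/5))*exp(5^(3/4)*y/5)


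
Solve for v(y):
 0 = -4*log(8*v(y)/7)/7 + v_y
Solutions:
 -7*Integral(1/(log(_y) - log(7) + 3*log(2)), (_y, v(y)))/4 = C1 - y


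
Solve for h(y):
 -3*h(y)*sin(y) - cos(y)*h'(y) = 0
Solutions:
 h(y) = C1*cos(y)^3


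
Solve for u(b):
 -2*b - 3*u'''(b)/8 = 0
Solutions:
 u(b) = C1 + C2*b + C3*b^2 - 2*b^4/9


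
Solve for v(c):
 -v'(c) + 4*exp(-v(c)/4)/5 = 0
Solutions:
 v(c) = 4*log(C1 + c/5)


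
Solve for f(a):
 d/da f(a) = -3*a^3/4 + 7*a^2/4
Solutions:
 f(a) = C1 - 3*a^4/16 + 7*a^3/12


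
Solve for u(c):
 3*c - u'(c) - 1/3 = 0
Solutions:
 u(c) = C1 + 3*c^2/2 - c/3


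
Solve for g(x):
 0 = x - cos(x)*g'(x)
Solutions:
 g(x) = C1 + Integral(x/cos(x), x)


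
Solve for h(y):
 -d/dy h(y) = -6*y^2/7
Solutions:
 h(y) = C1 + 2*y^3/7


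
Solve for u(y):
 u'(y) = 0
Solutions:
 u(y) = C1


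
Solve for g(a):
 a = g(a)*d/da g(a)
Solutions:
 g(a) = -sqrt(C1 + a^2)
 g(a) = sqrt(C1 + a^2)


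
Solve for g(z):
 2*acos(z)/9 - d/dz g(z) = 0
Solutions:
 g(z) = C1 + 2*z*acos(z)/9 - 2*sqrt(1 - z^2)/9


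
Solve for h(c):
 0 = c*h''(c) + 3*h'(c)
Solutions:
 h(c) = C1 + C2/c^2


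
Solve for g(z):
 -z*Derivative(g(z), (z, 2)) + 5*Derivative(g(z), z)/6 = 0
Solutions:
 g(z) = C1 + C2*z^(11/6)


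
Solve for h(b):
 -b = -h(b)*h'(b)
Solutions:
 h(b) = -sqrt(C1 + b^2)
 h(b) = sqrt(C1 + b^2)


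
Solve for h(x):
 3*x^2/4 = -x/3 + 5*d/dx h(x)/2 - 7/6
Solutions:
 h(x) = C1 + x^3/10 + x^2/15 + 7*x/15


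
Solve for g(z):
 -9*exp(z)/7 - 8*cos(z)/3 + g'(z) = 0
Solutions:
 g(z) = C1 + 9*exp(z)/7 + 8*sin(z)/3


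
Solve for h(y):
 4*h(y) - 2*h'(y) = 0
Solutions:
 h(y) = C1*exp(2*y)


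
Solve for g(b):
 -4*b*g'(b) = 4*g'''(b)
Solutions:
 g(b) = C1 + Integral(C2*airyai(-b) + C3*airybi(-b), b)


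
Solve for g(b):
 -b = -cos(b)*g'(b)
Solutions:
 g(b) = C1 + Integral(b/cos(b), b)


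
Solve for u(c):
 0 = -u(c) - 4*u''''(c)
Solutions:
 u(c) = (C1*sin(c/2) + C2*cos(c/2))*exp(-c/2) + (C3*sin(c/2) + C4*cos(c/2))*exp(c/2)


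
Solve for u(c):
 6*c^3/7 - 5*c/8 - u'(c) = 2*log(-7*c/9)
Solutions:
 u(c) = C1 + 3*c^4/14 - 5*c^2/16 - 2*c*log(-c) + 2*c*(-log(7) + 1 + 2*log(3))


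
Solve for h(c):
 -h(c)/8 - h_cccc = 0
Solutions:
 h(c) = (C1*sin(2^(3/4)*c/4) + C2*cos(2^(3/4)*c/4))*exp(-2^(3/4)*c/4) + (C3*sin(2^(3/4)*c/4) + C4*cos(2^(3/4)*c/4))*exp(2^(3/4)*c/4)


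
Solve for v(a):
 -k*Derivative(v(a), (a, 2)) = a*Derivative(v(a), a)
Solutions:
 v(a) = C1 + C2*sqrt(k)*erf(sqrt(2)*a*sqrt(1/k)/2)


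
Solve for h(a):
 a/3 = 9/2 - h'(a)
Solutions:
 h(a) = C1 - a^2/6 + 9*a/2


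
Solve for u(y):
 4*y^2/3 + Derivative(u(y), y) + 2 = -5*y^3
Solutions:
 u(y) = C1 - 5*y^4/4 - 4*y^3/9 - 2*y


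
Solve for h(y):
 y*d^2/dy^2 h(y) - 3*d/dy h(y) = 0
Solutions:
 h(y) = C1 + C2*y^4


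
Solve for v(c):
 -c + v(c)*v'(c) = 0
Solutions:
 v(c) = -sqrt(C1 + c^2)
 v(c) = sqrt(C1 + c^2)


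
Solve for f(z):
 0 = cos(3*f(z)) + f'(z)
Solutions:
 f(z) = -asin((C1 + exp(6*z))/(C1 - exp(6*z)))/3 + pi/3
 f(z) = asin((C1 + exp(6*z))/(C1 - exp(6*z)))/3


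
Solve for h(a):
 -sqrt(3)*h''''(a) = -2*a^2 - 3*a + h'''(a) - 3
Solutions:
 h(a) = C1 + C2*a + C3*a^2 + C4*exp(-sqrt(3)*a/3) + a^5/30 + a^4*(3 - 4*sqrt(3))/24 + a^3*(5 - sqrt(3))/2


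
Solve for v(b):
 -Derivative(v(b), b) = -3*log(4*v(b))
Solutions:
 -Integral(1/(log(_y) + 2*log(2)), (_y, v(b)))/3 = C1 - b


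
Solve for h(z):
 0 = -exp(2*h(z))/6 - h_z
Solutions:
 h(z) = log(-1/(C1 - z))/2 + log(3)/2
 h(z) = log(-sqrt(1/(C1 + z))) + log(3)/2


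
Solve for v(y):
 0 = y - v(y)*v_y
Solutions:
 v(y) = -sqrt(C1 + y^2)
 v(y) = sqrt(C1 + y^2)


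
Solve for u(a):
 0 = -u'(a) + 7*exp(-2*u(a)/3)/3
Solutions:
 u(a) = 3*log(-sqrt(C1 + 7*a)) - 3*log(3) + 3*log(2)/2
 u(a) = 3*log(C1 + 7*a)/2 - 3*log(3) + 3*log(2)/2


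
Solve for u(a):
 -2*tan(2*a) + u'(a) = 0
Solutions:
 u(a) = C1 - log(cos(2*a))


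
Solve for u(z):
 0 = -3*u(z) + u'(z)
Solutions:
 u(z) = C1*exp(3*z)


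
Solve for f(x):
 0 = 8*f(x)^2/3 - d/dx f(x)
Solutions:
 f(x) = -3/(C1 + 8*x)


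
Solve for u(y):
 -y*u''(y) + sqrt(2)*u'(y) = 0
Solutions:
 u(y) = C1 + C2*y^(1 + sqrt(2))


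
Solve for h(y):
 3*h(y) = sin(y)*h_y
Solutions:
 h(y) = C1*(cos(y) - 1)^(3/2)/(cos(y) + 1)^(3/2)


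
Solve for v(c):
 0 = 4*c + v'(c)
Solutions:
 v(c) = C1 - 2*c^2


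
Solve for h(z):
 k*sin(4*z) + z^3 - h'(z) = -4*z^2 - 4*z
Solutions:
 h(z) = C1 - k*cos(4*z)/4 + z^4/4 + 4*z^3/3 + 2*z^2


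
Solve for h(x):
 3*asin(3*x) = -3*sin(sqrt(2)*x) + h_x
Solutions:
 h(x) = C1 + 3*x*asin(3*x) + sqrt(1 - 9*x^2) - 3*sqrt(2)*cos(sqrt(2)*x)/2


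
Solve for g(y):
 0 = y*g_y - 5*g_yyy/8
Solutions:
 g(y) = C1 + Integral(C2*airyai(2*5^(2/3)*y/5) + C3*airybi(2*5^(2/3)*y/5), y)


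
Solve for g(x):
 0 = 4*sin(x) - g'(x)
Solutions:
 g(x) = C1 - 4*cos(x)


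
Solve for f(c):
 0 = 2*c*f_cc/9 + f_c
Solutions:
 f(c) = C1 + C2/c^(7/2)


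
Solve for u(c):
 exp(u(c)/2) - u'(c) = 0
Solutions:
 u(c) = 2*log(-1/(C1 + c)) + 2*log(2)


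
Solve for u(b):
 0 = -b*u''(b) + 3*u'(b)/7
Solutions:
 u(b) = C1 + C2*b^(10/7)


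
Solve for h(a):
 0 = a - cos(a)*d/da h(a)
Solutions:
 h(a) = C1 + Integral(a/cos(a), a)


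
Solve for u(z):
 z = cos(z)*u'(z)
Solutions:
 u(z) = C1 + Integral(z/cos(z), z)


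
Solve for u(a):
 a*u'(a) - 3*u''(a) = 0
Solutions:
 u(a) = C1 + C2*erfi(sqrt(6)*a/6)


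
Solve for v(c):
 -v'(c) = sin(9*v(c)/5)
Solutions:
 c + 5*log(cos(9*v(c)/5) - 1)/18 - 5*log(cos(9*v(c)/5) + 1)/18 = C1
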